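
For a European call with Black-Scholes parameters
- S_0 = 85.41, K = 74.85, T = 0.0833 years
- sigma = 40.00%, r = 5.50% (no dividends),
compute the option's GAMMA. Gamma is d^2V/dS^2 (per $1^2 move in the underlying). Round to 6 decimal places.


Answer: Gamma = 0.018742

Derivation:
d1 = 1.2405920621; d2 = 1.1251451046
phi(d1) = 0.1848015254; exp(-qT) = 1.0000000000; exp(-rT) = 0.9954289791
Gamma = exp(-qT) * phi(d1) / (S * sigma * sqrt(T)) = 1.0000000000 * 0.1848015254 / (85.4100 * 0.4000 * 0.2886173938) = 0.018742


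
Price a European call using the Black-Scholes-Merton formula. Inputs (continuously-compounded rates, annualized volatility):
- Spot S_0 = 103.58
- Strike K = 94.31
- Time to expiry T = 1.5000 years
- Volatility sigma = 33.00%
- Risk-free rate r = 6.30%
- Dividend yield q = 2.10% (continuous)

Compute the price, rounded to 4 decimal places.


d1 = (ln(S/K) + (r - q + 0.5*sigma^2) * T) / (sigma * sqrt(T)) = 0.58993618
d2 = d1 - sigma * sqrt(T) = 0.18577037
exp(-rT) = 0.90982773; exp(-qT) = 0.96899096
C = S_0 * exp(-qT) * N(d1) - K * exp(-rT) * N(d2)
N(d1) = 0.72238328; N(d2) = 0.57368758
C = 103.5800 * 0.96899096 * 0.72238328 - 94.3100 * 0.90982773 * 0.57368758 = 23.2785

Answer: Price = 23.2785


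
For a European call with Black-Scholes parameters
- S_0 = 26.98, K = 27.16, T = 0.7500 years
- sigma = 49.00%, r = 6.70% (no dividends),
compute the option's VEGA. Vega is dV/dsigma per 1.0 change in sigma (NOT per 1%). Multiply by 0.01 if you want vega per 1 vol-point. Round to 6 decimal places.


d1 = 0.3149222981; d2 = -0.1094301497
phi(d1) = 0.3796420059; exp(-qT) = 1.0000000000; exp(-rT) = 0.9509916469
Vega = S * exp(-qT) * phi(d1) * sqrt(T) = 26.9800 * 1.0000000000 * 0.3796420059 * 0.8660254038 = 8.870474

Answer: Vega = 8.870474


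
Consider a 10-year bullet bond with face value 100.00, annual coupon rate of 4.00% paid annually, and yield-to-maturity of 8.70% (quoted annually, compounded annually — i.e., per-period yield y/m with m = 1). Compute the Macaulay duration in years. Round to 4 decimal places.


Coupon per period c = face * coupon_rate / m = 4.000000
Periods per year m = 1; per-period yield y/m = 0.087000
Number of cashflows N = 10
Cashflows (t years, CF_t, discount factor 1/(1+y/m)^(m*t), PV):
  t = 1.0000: CF_t = 4.000000, DF = 0.919963, PV = 3.679853
  t = 2.0000: CF_t = 4.000000, DF = 0.846332, PV = 3.385329
  t = 3.0000: CF_t = 4.000000, DF = 0.778595, PV = 3.114378
  t = 4.0000: CF_t = 4.000000, DF = 0.716278, PV = 2.865113
  t = 5.0000: CF_t = 4.000000, DF = 0.658950, PV = 2.635799
  t = 6.0000: CF_t = 4.000000, DF = 0.606209, PV = 2.424838
  t = 7.0000: CF_t = 4.000000, DF = 0.557690, PV = 2.230762
  t = 8.0000: CF_t = 4.000000, DF = 0.513055, PV = 2.052219
  t = 9.0000: CF_t = 4.000000, DF = 0.471991, PV = 1.887966
  t = 10.0000: CF_t = 104.000000, DF = 0.434215, PV = 45.158333
Price P = sum_t PV_t = 69.434589
Macaulay numerator sum_t t * PV_t:
  t * PV_t at t = 1.0000: 3.679853
  t * PV_t at t = 2.0000: 6.770658
  t * PV_t at t = 3.0000: 9.343135
  t * PV_t at t = 4.0000: 11.460454
  t * PV_t at t = 5.0000: 13.178994
  t * PV_t at t = 6.0000: 14.549028
  t * PV_t at t = 7.0000: 15.615332
  t * PV_t at t = 8.0000: 16.417750
  t * PV_t at t = 9.0000: 16.991691
  t * PV_t at t = 10.0000: 451.583327
Macaulay duration D = (sum_t t * PV_t) / P = 559.590221 / 69.434589 = 8.059243

Answer: Macaulay duration = 8.0592 years


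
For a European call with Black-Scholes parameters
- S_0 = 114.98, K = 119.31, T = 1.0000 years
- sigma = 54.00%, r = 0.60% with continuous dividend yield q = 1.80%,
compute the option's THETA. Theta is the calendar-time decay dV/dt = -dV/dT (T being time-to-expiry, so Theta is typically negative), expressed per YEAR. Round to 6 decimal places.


Answer: Theta = -11.064634

Derivation:
d1 = 0.1793204672; d2 = -0.3606795328
phi(d1) = 0.3925794083; exp(-qT) = 0.9821610324; exp(-rT) = 0.9940179641
Theta = -S*exp(-qT)*phi(d1)*sigma/(2*sqrt(T)) - r*K*exp(-rT)*N(d2) + q*S*exp(-qT)*N(d1)
N(d1) = 0.5711569616; N(d2) = 0.3591695134; sqrt(T) = 1.0000000000
Term 1 = -114.9800 * 0.9821610324 * 0.3925794083 * 0.5400 / (2 * 1.0000000000) = -11.9700588040
Term 2 = -0.0060 * 119.3100 * 0.9940179641 * 0.3591695134 = -0.2555770162
Term 3 = 0.0180 * 114.9800 * 0.9821610324 * 0.5711569616 = 1.1610020414
Theta = -11.9700588040 + (-0.2555770162) + (1.1610020414) = -11.064634


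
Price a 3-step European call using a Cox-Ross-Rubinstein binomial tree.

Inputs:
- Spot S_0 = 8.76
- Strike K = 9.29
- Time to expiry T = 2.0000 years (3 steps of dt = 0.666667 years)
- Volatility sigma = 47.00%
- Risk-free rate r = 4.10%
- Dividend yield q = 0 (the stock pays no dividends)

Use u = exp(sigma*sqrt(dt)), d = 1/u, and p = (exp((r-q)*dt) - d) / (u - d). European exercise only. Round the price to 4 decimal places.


dt = T/N = 0.666667
u = exp(sigma*sqrt(dt)) = 1.467783; d = 1/u = 0.681299
p = (exp((r-q)*dt) - d) / (u - d) = 0.440455
Discount per step: exp(-r*dt) = 0.973037
Stock lattice S(k, i) with i counting down-moves:
  k=0: S(0,0) = 8.7600
  k=1: S(1,0) = 12.8578; S(1,1) = 5.9682
  k=2: S(2,0) = 18.8724; S(2,1) = 8.7600; S(2,2) = 4.0661
  k=3: S(3,0) = 27.7007; S(3,1) = 12.8578; S(3,2) = 5.9682; S(3,3) = 2.7702
Terminal payoffs V(N, i) = max(S_T - K, 0):
  V(3,0) = 18.410656; V(3,1) = 3.567783; V(3,2) = 0.000000; V(3,3) = 0.000000
Backward induction: V(k, i) = exp(-r*dt) * [p * V(k+1, i) + (1-p) * V(k+1, i+1)].
  V(2,0) = exp(-r*dt) * [p*18.410656 + (1-p)*3.567783] = 9.832928
  V(2,1) = exp(-r*dt) * [p*3.567783 + (1-p)*0.000000] = 1.529077
  V(2,2) = exp(-r*dt) * [p*0.000000 + (1-p)*0.000000] = 0.000000
  V(1,0) = exp(-r*dt) * [p*9.832928 + (1-p)*1.529077] = 5.046705
  V(1,1) = exp(-r*dt) * [p*1.529077 + (1-p)*0.000000] = 0.655330
  V(0,0) = exp(-r*dt) * [p*5.046705 + (1-p)*0.655330] = 2.519712

Answer: Price = V(0,0) = 2.5197


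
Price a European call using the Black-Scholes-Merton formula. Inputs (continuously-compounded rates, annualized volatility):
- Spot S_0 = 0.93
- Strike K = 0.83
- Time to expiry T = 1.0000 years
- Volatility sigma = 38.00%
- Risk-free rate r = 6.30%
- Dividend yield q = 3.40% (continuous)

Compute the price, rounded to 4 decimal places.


Answer: Price = 0.1949

Derivation:
d1 = (ln(S/K) + (r - q + 0.5*sigma^2) * T) / (sigma * sqrt(T)) = 0.56568128
d2 = d1 - sigma * sqrt(T) = 0.18568128
exp(-rT) = 0.93894347; exp(-qT) = 0.96657150
C = S_0 * exp(-qT) * N(d1) - K * exp(-rT) * N(d2)
N(d1) = 0.71419477; N(d2) = 0.57365264
C = 0.9300 * 0.96657150 * 0.71419477 - 0.8300 * 0.93894347 * 0.57365264 = 0.1949


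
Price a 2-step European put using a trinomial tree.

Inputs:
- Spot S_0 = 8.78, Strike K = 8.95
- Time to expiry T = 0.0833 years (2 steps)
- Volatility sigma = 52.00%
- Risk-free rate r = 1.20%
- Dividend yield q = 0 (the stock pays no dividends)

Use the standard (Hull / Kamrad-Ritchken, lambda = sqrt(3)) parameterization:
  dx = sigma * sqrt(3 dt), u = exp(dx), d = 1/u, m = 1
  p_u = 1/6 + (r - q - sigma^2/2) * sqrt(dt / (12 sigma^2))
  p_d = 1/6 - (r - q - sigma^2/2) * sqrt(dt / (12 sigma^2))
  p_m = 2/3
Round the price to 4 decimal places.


Answer: Price = V(0,0) = 0.5740

Derivation:
dt = T/N = 0.041650; dx = sigma*sqrt(3*dt) = 0.183811
u = exp(dx) = 1.201789; d = 1/u = 0.832093
p_u = 0.152709, p_m = 0.666667, p_d = 0.180625
Discount per step: exp(-r*dt) = 0.999500
Stock lattice S(k, j) with j the centered position index:
  k=0: S(0,+0) = 8.7800
  k=1: S(1,-1) = 7.3058; S(1,+0) = 8.7800; S(1,+1) = 10.5517
  k=2: S(2,-2) = 6.0791; S(2,-1) = 7.3058; S(2,+0) = 8.7800; S(2,+1) = 10.5517; S(2,+2) = 12.6809
Terminal payoffs V(N, j) = max(K - S_T, 0):
  V(2,-2) = 2.870914; V(2,-1) = 1.644223; V(2,+0) = 0.170000; V(2,+1) = 0.000000; V(2,+2) = 0.000000
Backward induction: V(k, j) = exp(-r*dt) * [p_u * V(k+1, j+1) + p_m * V(k+1, j) + p_d * V(k+1, j-1)]
  V(1,-1) = exp(-r*dt) * [p_u*0.170000 + p_m*1.644223 + p_d*2.870914] = 1.639847
  V(1,+0) = exp(-r*dt) * [p_u*0.000000 + p_m*0.170000 + p_d*1.644223] = 0.410116
  V(1,+1) = exp(-r*dt) * [p_u*0.000000 + p_m*0.000000 + p_d*0.170000] = 0.030691
  V(0,+0) = exp(-r*dt) * [p_u*0.030691 + p_m*0.410116 + p_d*1.639847] = 0.574007


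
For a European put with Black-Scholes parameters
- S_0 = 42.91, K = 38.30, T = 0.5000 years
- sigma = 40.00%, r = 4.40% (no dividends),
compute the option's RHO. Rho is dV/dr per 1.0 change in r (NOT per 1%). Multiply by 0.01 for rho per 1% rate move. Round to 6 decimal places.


Answer: Rho = -6.886538

Derivation:
d1 = 0.6210342182; d2 = 0.3381915057
phi(d1) = 0.3289727747; exp(-qT) = 1.0000000000; exp(-rT) = 0.9782402351
N(-d2) = 0.3676094383
Rho = -K*T*exp(-rT)*N(-d2) = -38.3000 * 0.5000 * 0.9782402351 * 0.3676094383 = -6.886538


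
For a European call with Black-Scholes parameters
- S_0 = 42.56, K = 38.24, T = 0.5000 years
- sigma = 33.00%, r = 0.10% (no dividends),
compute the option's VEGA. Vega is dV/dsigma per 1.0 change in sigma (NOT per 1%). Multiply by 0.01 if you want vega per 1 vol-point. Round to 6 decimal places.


Answer: Vega = 10.161920

Derivation:
d1 = 0.5775037799; d2 = 0.3441585421
phi(d1) = 0.3376674171; exp(-qT) = 1.0000000000; exp(-rT) = 0.9995001250
Vega = S * exp(-qT) * phi(d1) * sqrt(T) = 42.5600 * 1.0000000000 * 0.3376674171 * 0.7071067812 = 10.161920


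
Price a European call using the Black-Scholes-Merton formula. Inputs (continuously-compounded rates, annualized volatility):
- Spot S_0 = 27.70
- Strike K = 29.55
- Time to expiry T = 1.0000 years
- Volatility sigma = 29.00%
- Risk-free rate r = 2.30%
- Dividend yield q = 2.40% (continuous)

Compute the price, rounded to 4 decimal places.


d1 = (ln(S/K) + (r - q + 0.5*sigma^2) * T) / (sigma * sqrt(T)) = -0.08138390
d2 = d1 - sigma * sqrt(T) = -0.37138390
exp(-rT) = 0.97726248; exp(-qT) = 0.97628571
C = S_0 * exp(-qT) * N(d1) - K * exp(-rT) * N(d2)
N(d1) = 0.46756833; N(d2) = 0.35517581
C = 27.7000 * 0.97628571 * 0.46756833 - 29.5500 * 0.97726248 * 0.35517581 = 2.3877

Answer: Price = 2.3877


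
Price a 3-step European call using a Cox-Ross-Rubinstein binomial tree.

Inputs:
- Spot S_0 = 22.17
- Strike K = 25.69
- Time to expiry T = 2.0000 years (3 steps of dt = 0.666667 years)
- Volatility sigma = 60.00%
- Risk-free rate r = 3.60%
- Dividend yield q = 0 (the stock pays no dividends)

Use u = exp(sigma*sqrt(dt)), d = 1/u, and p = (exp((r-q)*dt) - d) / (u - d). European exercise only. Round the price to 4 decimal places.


dt = T/N = 0.666667
u = exp(sigma*sqrt(dt)) = 1.632150; d = 1/u = 0.612689
p = (exp((r-q)*dt) - d) / (u - d) = 0.403744
Discount per step: exp(-r*dt) = 0.976286
Stock lattice S(k, i) with i counting down-moves:
  k=0: S(0,0) = 22.1700
  k=1: S(1,0) = 36.1848; S(1,1) = 13.5833
  k=2: S(2,0) = 59.0589; S(2,1) = 22.1700; S(2,2) = 8.3223
  k=3: S(3,0) = 96.3930; S(3,1) = 36.1848; S(3,2) = 13.5833; S(3,3) = 5.0990
Terminal payoffs V(N, i) = max(S_T - K, 0):
  V(3,0) = 70.703027; V(3,1) = 10.494758; V(3,2) = 0.000000; V(3,3) = 0.000000
Backward induction: V(k, i) = exp(-r*dt) * [p * V(k+1, i) + (1-p) * V(k+1, i+1)].
  V(2,0) = exp(-r*dt) * [p*70.703027 + (1-p)*10.494758] = 33.978160
  V(2,1) = exp(-r*dt) * [p*10.494758 + (1-p)*0.000000] = 4.136716
  V(2,2) = exp(-r*dt) * [p*0.000000 + (1-p)*0.000000] = 0.000000
  V(1,0) = exp(-r*dt) * [p*33.978160 + (1-p)*4.136716] = 15.801211
  V(1,1) = exp(-r*dt) * [p*4.136716 + (1-p)*0.000000] = 1.630568
  V(0,0) = exp(-r*dt) * [p*15.801211 + (1-p)*1.630568] = 7.177539

Answer: Price = V(0,0) = 7.1775


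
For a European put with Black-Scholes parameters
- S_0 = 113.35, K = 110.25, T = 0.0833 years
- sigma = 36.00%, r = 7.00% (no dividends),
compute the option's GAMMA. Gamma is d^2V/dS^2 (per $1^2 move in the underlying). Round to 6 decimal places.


d1 = 0.3749552894; d2 = 0.2710530276
phi(d1) = 0.3718613283; exp(-qT) = 1.0000000000; exp(-rT) = 0.9941859673
Gamma = exp(-qT) * phi(d1) / (S * sigma * sqrt(T)) = 1.0000000000 * 0.3718613283 / (113.3500 * 0.3600 * 0.2886173938) = 0.031574

Answer: Gamma = 0.031574


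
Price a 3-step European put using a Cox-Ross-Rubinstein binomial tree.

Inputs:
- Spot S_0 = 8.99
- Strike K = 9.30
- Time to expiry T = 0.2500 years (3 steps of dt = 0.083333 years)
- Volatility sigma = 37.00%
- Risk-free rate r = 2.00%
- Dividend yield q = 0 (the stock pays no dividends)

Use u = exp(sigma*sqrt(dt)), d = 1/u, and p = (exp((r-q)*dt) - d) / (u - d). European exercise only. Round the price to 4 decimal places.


dt = T/N = 0.083333
u = exp(sigma*sqrt(dt)) = 1.112723; d = 1/u = 0.898697
p = (exp((r-q)*dt) - d) / (u - d) = 0.481117
Discount per step: exp(-r*dt) = 0.998335
Stock lattice S(k, i) with i counting down-moves:
  k=0: S(0,0) = 8.9900
  k=1: S(1,0) = 10.0034; S(1,1) = 8.0793
  k=2: S(2,0) = 11.1310; S(2,1) = 8.9900; S(2,2) = 7.2608
  k=3: S(3,0) = 12.3857; S(3,1) = 10.0034; S(3,2) = 8.0793; S(3,3) = 6.5253
Terminal payoffs V(N, i) = max(K - S_T, 0):
  V(3,0) = 0.000000; V(3,1) = 0.000000; V(3,2) = 1.220718; V(3,3) = 2.774723
Backward induction: V(k, i) = exp(-r*dt) * [p * V(k+1, i) + (1-p) * V(k+1, i+1)].
  V(2,0) = exp(-r*dt) * [p*0.000000 + (1-p)*0.000000] = 0.000000
  V(2,1) = exp(-r*dt) * [p*0.000000 + (1-p)*1.220718] = 0.632355
  V(2,2) = exp(-r*dt) * [p*1.220718 + (1-p)*2.774723] = 2.023689
  V(1,0) = exp(-r*dt) * [p*0.000000 + (1-p)*0.632355] = 0.327572
  V(1,1) = exp(-r*dt) * [p*0.632355 + (1-p)*2.023689] = 1.352040
  V(0,0) = exp(-r*dt) * [p*0.327572 + (1-p)*1.352040] = 0.857721

Answer: Price = V(0,0) = 0.8577


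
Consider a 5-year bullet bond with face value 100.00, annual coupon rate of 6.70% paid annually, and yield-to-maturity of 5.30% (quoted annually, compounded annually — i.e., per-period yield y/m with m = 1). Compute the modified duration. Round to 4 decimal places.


Answer: Modified duration = 4.2063

Derivation:
Coupon per period c = face * coupon_rate / m = 6.700000
Periods per year m = 1; per-period yield y/m = 0.053000
Number of cashflows N = 5
Cashflows (t years, CF_t, discount factor 1/(1+y/m)^(m*t), PV):
  t = 1.0000: CF_t = 6.700000, DF = 0.949668, PV = 6.362773
  t = 2.0000: CF_t = 6.700000, DF = 0.901869, PV = 6.042519
  t = 3.0000: CF_t = 6.700000, DF = 0.856475, PV = 5.738385
  t = 4.0000: CF_t = 6.700000, DF = 0.813367, PV = 5.449558
  t = 5.0000: CF_t = 106.700000, DF = 0.772428, PV = 82.418093
Price P = sum_t PV_t = 106.011329
First compute Macaulay numerator sum_t t * PV_t:
  t * PV_t at t = 1.0000: 6.362773
  t * PV_t at t = 2.0000: 12.085039
  t * PV_t at t = 3.0000: 17.215155
  t * PV_t at t = 4.0000: 21.798234
  t * PV_t at t = 5.0000: 412.090467
Macaulay duration D = 469.551668 / 106.011329 = 4.429259
Modified duration = D / (1 + y/m) = 4.429259 / (1 + 0.053000) = 4.206324


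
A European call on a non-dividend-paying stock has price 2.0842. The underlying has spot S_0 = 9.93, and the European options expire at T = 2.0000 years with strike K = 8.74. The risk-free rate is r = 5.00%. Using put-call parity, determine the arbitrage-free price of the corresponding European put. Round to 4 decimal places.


Answer: Put price = 0.0625

Derivation:
Put-call parity: C - P = S_0 * exp(-qT) - K * exp(-rT).
S_0 * exp(-qT) = 9.9300 * 1.00000000 = 9.93000000
K * exp(-rT) = 8.7400 * 0.90483742 = 7.90827903
P = C - S*exp(-qT) + K*exp(-rT)
P = 2.0842 - 9.93000000 + 7.90827903 = 0.0625


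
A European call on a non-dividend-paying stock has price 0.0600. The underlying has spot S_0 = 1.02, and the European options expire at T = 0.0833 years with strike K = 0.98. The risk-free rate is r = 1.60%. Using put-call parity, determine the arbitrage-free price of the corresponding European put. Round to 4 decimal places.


Answer: Put price = 0.0187

Derivation:
Put-call parity: C - P = S_0 * exp(-qT) - K * exp(-rT).
S_0 * exp(-qT) = 1.0200 * 1.00000000 = 1.02000000
K * exp(-rT) = 0.9800 * 0.99866809 = 0.97869473
P = C - S*exp(-qT) + K*exp(-rT)
P = 0.0600 - 1.02000000 + 0.97869473 = 0.0187


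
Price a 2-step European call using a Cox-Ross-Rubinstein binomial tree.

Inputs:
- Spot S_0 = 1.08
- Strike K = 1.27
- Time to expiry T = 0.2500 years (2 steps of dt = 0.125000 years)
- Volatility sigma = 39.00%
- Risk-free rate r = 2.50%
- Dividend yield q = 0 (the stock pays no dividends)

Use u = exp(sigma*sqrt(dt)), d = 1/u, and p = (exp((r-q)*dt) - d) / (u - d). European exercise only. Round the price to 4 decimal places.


Answer: Price = V(0,0) = 0.0346

Derivation:
dt = T/N = 0.125000
u = exp(sigma*sqrt(dt)) = 1.147844; d = 1/u = 0.871198
p = (exp((r-q)*dt) - d) / (u - d) = 0.476897
Discount per step: exp(-r*dt) = 0.996880
Stock lattice S(k, i) with i counting down-moves:
  k=0: S(0,0) = 1.0800
  k=1: S(1,0) = 1.2397; S(1,1) = 0.9409
  k=2: S(2,0) = 1.4230; S(2,1) = 1.0800; S(2,2) = 0.8197
Terminal payoffs V(N, i) = max(S_T - K, 0):
  V(2,0) = 0.152951; V(2,1) = 0.000000; V(2,2) = 0.000000
Backward induction: V(k, i) = exp(-r*dt) * [p * V(k+1, i) + (1-p) * V(k+1, i+1)].
  V(1,0) = exp(-r*dt) * [p*0.152951 + (1-p)*0.000000] = 0.072714
  V(1,1) = exp(-r*dt) * [p*0.000000 + (1-p)*0.000000] = 0.000000
  V(0,0) = exp(-r*dt) * [p*0.072714 + (1-p)*0.000000] = 0.034569


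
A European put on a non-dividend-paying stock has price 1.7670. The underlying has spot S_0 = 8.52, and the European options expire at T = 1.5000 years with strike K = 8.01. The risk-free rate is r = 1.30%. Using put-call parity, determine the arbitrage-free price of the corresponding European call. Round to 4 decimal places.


Answer: Call price = 2.4317

Derivation:
Put-call parity: C - P = S_0 * exp(-qT) - K * exp(-rT).
S_0 * exp(-qT) = 8.5200 * 1.00000000 = 8.52000000
K * exp(-rT) = 8.0100 * 0.98068890 = 7.85531805
C = P + S*exp(-qT) - K*exp(-rT)
C = 1.7670 + 8.52000000 - 7.85531805 = 2.4317


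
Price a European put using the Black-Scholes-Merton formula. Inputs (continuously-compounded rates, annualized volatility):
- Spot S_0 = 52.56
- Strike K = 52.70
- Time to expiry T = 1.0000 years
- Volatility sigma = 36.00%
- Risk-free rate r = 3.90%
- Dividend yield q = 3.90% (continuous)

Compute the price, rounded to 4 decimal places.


Answer: Price = 7.2980

Derivation:
d1 = (ln(S/K) + (r - q + 0.5*sigma^2) * T) / (sigma * sqrt(T)) = 0.17261089
d2 = d1 - sigma * sqrt(T) = -0.18738911
exp(-rT) = 0.96175071; exp(-qT) = 0.96175071
P = K * exp(-rT) * N(-d2) - S_0 * exp(-qT) * N(-d1)
N(-d1) = 0.43147865; N(-d2) = 0.57432222
P = 52.7000 * 0.96175071 * 0.57432222 - 52.5600 * 0.96175071 * 0.43147865 = 7.2980


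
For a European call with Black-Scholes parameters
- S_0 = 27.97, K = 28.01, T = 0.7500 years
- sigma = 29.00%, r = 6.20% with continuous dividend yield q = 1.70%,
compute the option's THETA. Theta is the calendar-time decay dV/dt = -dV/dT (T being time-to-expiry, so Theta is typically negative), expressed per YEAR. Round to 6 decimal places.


d1 = 0.2542667227; d2 = 0.0031193556
phi(d1) = 0.3862523694; exp(-qT) = 0.9873309369; exp(-rT) = 0.9545645606
Theta = -S*exp(-qT)*phi(d1)*sigma/(2*sqrt(T)) - r*K*exp(-rT)*N(d2) + q*S*exp(-qT)*N(d1)
N(d1) = 0.6003552467; N(d2) = 0.5012444408; sqrt(T) = 0.8660254038
Term 1 = -27.9700 * 0.9873309369 * 0.3862523694 * 0.2900 / (2 * 0.8660254038) = -1.7859271469
Term 2 = -0.0620 * 28.0100 * 0.9545645606 * 0.5012444408 = -0.8309208829
Term 3 = 0.0170 * 27.9700 * 0.9873309369 * 0.6003552467 = 0.2818463686
Theta = -1.7859271469 + (-0.8309208829) + (0.2818463686) = -2.335002

Answer: Theta = -2.335002


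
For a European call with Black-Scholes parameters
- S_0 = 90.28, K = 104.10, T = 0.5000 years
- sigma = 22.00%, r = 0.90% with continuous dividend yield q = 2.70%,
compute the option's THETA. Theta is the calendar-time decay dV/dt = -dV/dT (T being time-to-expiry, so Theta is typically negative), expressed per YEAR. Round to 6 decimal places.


d1 = -0.8956858837; d2 = -1.0512493755
phi(d1) = 0.2671179029; exp(-qT) = 0.9865907163; exp(-rT) = 0.9955101098
Theta = -S*exp(-qT)*phi(d1)*sigma/(2*sqrt(T)) - r*K*exp(-rT)*N(d2) + q*S*exp(-qT)*N(d1)
N(d1) = 0.1852102759; N(d2) = 0.1465720356; sqrt(T) = 0.7071067812
Term 1 = -90.2800 * 0.9865907163 * 0.2671179029 * 0.2200 / (2 * 0.7071067812) = -3.7011718838
Term 2 = -0.0090 * 104.1000 * 0.9955101098 * 0.1465720356 = -0.1367067734
Term 3 = 0.0270 * 90.2800 * 0.9865907163 * 0.1852102759 = 0.4454073893
Theta = -3.7011718838 + (-0.1367067734) + (0.4454073893) = -3.392471

Answer: Theta = -3.392471


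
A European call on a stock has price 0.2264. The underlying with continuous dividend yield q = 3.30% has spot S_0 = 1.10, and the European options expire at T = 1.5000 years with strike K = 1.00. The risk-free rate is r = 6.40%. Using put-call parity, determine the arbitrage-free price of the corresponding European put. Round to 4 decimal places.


Answer: Put price = 0.0880

Derivation:
Put-call parity: C - P = S_0 * exp(-qT) - K * exp(-rT).
S_0 * exp(-qT) = 1.1000 * 0.95170516 = 1.04687567
K * exp(-rT) = 1.0000 * 0.90846402 = 0.90846402
P = C - S*exp(-qT) + K*exp(-rT)
P = 0.2264 - 1.04687567 + 0.90846402 = 0.0880


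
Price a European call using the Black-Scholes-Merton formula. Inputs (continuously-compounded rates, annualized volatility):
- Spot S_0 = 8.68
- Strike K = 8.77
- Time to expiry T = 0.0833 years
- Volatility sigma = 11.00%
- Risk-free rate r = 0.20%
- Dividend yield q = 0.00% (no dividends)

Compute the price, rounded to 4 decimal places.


d1 = (ln(S/K) + (r - q + 0.5*sigma^2) * T) / (sigma * sqrt(T)) = -0.30379044
d2 = d1 - sigma * sqrt(T) = -0.33553836
exp(-rT) = 0.99983341; exp(-qT) = 1.00000000
C = S_0 * exp(-qT) * N(d1) - K * exp(-rT) * N(d2)
N(d1) = 0.38064377; N(d2) = 0.36860951
C = 8.6800 * 1.00000000 * 0.38064377 - 8.7700 * 0.99983341 * 0.36860951 = 0.0718

Answer: Price = 0.0718


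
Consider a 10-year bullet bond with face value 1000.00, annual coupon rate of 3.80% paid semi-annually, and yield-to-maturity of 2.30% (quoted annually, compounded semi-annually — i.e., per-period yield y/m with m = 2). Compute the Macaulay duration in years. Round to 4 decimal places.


Coupon per period c = face * coupon_rate / m = 19.000000
Periods per year m = 2; per-period yield y/m = 0.011500
Number of cashflows N = 20
Cashflows (t years, CF_t, discount factor 1/(1+y/m)^(m*t), PV):
  t = 0.5000: CF_t = 19.000000, DF = 0.988631, PV = 18.783984
  t = 1.0000: CF_t = 19.000000, DF = 0.977391, PV = 18.570424
  t = 1.5000: CF_t = 19.000000, DF = 0.966279, PV = 18.359292
  t = 2.0000: CF_t = 19.000000, DF = 0.955293, PV = 18.150561
  t = 2.5000: CF_t = 19.000000, DF = 0.944432, PV = 17.944203
  t = 3.0000: CF_t = 19.000000, DF = 0.933694, PV = 17.740190
  t = 3.5000: CF_t = 19.000000, DF = 0.923079, PV = 17.538498
  t = 4.0000: CF_t = 19.000000, DF = 0.912584, PV = 17.339098
  t = 4.5000: CF_t = 19.000000, DF = 0.902209, PV = 17.141966
  t = 5.0000: CF_t = 19.000000, DF = 0.891951, PV = 16.947074
  t = 5.5000: CF_t = 19.000000, DF = 0.881810, PV = 16.754399
  t = 6.0000: CF_t = 19.000000, DF = 0.871785, PV = 16.563914
  t = 6.5000: CF_t = 19.000000, DF = 0.861873, PV = 16.375594
  t = 7.0000: CF_t = 19.000000, DF = 0.852075, PV = 16.189416
  t = 7.5000: CF_t = 19.000000, DF = 0.842387, PV = 16.005354
  t = 8.0000: CF_t = 19.000000, DF = 0.832810, PV = 15.823385
  t = 8.5000: CF_t = 19.000000, DF = 0.823341, PV = 15.643485
  t = 9.0000: CF_t = 19.000000, DF = 0.813981, PV = 15.465631
  t = 9.5000: CF_t = 19.000000, DF = 0.804726, PV = 15.289798
  t = 10.0000: CF_t = 1019.000000, DF = 0.795577, PV = 810.693035
Price P = sum_t PV_t = 1133.319302
Macaulay numerator sum_t t * PV_t:
  t * PV_t at t = 0.5000: 9.391992
  t * PV_t at t = 1.0000: 18.570424
  t * PV_t at t = 1.5000: 27.538939
  t * PV_t at t = 2.0000: 36.301122
  t * PV_t at t = 2.5000: 44.860507
  t * PV_t at t = 3.0000: 53.220571
  t * PV_t at t = 3.5000: 61.384742
  t * PV_t at t = 4.0000: 69.356392
  t * PV_t at t = 4.5000: 77.138845
  t * PV_t at t = 5.0000: 84.735371
  t * PV_t at t = 5.5000: 92.149192
  t * PV_t at t = 6.0000: 99.383481
  t * PV_t at t = 6.5000: 106.441363
  t * PV_t at t = 7.0000: 113.325912
  t * PV_t at t = 7.5000: 120.040158
  t * PV_t at t = 8.0000: 126.587084
  t * PV_t at t = 8.5000: 132.969626
  t * PV_t at t = 9.0000: 139.190675
  t * PV_t at t = 9.5000: 145.253080
  t * PV_t at t = 10.0000: 8106.930351
Macaulay duration D = (sum_t t * PV_t) / P = 9664.769827 / 1133.319302 = 8.527844

Answer: Macaulay duration = 8.5278 years


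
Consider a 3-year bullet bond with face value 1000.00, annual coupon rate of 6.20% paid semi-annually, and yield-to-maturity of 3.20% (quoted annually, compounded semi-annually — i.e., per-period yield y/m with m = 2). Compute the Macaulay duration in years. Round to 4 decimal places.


Coupon per period c = face * coupon_rate / m = 31.000000
Periods per year m = 2; per-period yield y/m = 0.016000
Number of cashflows N = 6
Cashflows (t years, CF_t, discount factor 1/(1+y/m)^(m*t), PV):
  t = 0.5000: CF_t = 31.000000, DF = 0.984252, PV = 30.511811
  t = 1.0000: CF_t = 31.000000, DF = 0.968752, PV = 30.031310
  t = 1.5000: CF_t = 31.000000, DF = 0.953496, PV = 29.558376
  t = 2.0000: CF_t = 31.000000, DF = 0.938480, PV = 29.092890
  t = 2.5000: CF_t = 31.000000, DF = 0.923701, PV = 28.634734
  t = 3.0000: CF_t = 1031.000000, DF = 0.909155, PV = 937.338418
Price P = sum_t PV_t = 1085.167539
Macaulay numerator sum_t t * PV_t:
  t * PV_t at t = 0.5000: 15.255906
  t * PV_t at t = 1.0000: 30.031310
  t * PV_t at t = 1.5000: 44.337564
  t * PV_t at t = 2.0000: 58.185780
  t * PV_t at t = 2.5000: 71.586835
  t * PV_t at t = 3.0000: 2812.015255
Macaulay duration D = (sum_t t * PV_t) / P = 3031.412649 / 1085.167539 = 2.793497

Answer: Macaulay duration = 2.7935 years


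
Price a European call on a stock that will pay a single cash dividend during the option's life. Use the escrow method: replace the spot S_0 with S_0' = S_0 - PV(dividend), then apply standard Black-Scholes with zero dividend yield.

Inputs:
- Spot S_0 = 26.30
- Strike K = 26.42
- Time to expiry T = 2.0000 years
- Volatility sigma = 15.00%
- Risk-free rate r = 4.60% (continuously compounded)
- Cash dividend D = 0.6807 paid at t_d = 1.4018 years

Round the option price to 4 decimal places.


Answer: Price = 2.9749

Derivation:
PV(D) = D * exp(-r * t_d) = 0.6807 * 0.93755224 = 0.63819181
S_0' = S_0 - PV(D) = 26.3000 - 0.63819181 = 25.66180819
d1 = (ln(S_0'/K) + (r + sigma^2/2)*T) / (sigma*sqrt(T)) = 0.40249708
d2 = d1 - sigma*sqrt(T) = 0.19036505
exp(-rT) = 0.91210515
N(d1) = 0.65634088; N(d2) = 0.57548846
C = S_0' * N(d1) - K * exp(-rT) * N(d2) = 25.66180819 * 0.65634088 - 26.4200 * 0.91210515 * 0.57548846 = 2.9749


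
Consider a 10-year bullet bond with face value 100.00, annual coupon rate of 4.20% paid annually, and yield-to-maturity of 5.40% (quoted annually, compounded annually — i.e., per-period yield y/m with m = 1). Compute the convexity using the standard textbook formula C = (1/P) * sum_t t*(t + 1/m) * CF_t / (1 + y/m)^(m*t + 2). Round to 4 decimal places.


Answer: Convexity = 76.6198

Derivation:
Coupon per period c = face * coupon_rate / m = 4.200000
Periods per year m = 1; per-period yield y/m = 0.054000
Number of cashflows N = 10
Cashflows (t years, CF_t, discount factor 1/(1+y/m)^(m*t), PV):
  t = 1.0000: CF_t = 4.200000, DF = 0.948767, PV = 3.984820
  t = 2.0000: CF_t = 4.200000, DF = 0.900158, PV = 3.780664
  t = 3.0000: CF_t = 4.200000, DF = 0.854040, PV = 3.586968
  t = 4.0000: CF_t = 4.200000, DF = 0.810285, PV = 3.403195
  t = 5.0000: CF_t = 4.200000, DF = 0.768771, PV = 3.228838
  t = 6.0000: CF_t = 4.200000, DF = 0.729384, PV = 3.063414
  t = 7.0000: CF_t = 4.200000, DF = 0.692015, PV = 2.906464
  t = 8.0000: CF_t = 4.200000, DF = 0.656561, PV = 2.757556
  t = 9.0000: CF_t = 4.200000, DF = 0.622923, PV = 2.616277
  t = 10.0000: CF_t = 104.200000, DF = 0.591009, PV = 61.583109
Price P = sum_t PV_t = 90.911305
Convexity numerator sum_t t*(t + 1/m) * CF_t / (1+y/m)^(m*t + 2):
  t = 1.0000: term = 7.173935
  t = 2.0000: term = 20.419171
  t = 3.0000: term = 38.746054
  t = 4.0000: term = 61.268270
  t = 5.0000: term = 87.193933
  t = 6.0000: term = 115.817369
  t = 7.0000: term = 146.511535
  t = 8.0000: term = 178.721038
  t = 9.0000: term = 211.955690
  t = 10.0000: term = 6097.798563
Convexity = (1/P) * sum = 6965.605559 / 90.911305 = 76.619795


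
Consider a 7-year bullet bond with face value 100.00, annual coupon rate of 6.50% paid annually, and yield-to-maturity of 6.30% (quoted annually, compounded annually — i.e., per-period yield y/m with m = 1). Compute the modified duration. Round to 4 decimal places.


Coupon per period c = face * coupon_rate / m = 6.500000
Periods per year m = 1; per-period yield y/m = 0.063000
Number of cashflows N = 7
Cashflows (t years, CF_t, discount factor 1/(1+y/m)^(m*t), PV):
  t = 1.0000: CF_t = 6.500000, DF = 0.940734, PV = 6.114770
  t = 2.0000: CF_t = 6.500000, DF = 0.884980, PV = 5.752370
  t = 3.0000: CF_t = 6.500000, DF = 0.832531, PV = 5.411449
  t = 4.0000: CF_t = 6.500000, DF = 0.783190, PV = 5.090733
  t = 5.0000: CF_t = 6.500000, DF = 0.736773, PV = 4.789024
  t = 6.0000: CF_t = 6.500000, DF = 0.693107, PV = 4.505197
  t = 7.0000: CF_t = 106.500000, DF = 0.652029, PV = 69.441126
Price P = sum_t PV_t = 101.104669
First compute Macaulay numerator sum_t t * PV_t:
  t * PV_t at t = 1.0000: 6.114770
  t * PV_t at t = 2.0000: 11.504740
  t * PV_t at t = 3.0000: 16.234347
  t * PV_t at t = 4.0000: 20.362931
  t * PV_t at t = 5.0000: 23.945121
  t * PV_t at t = 6.0000: 27.031181
  t * PV_t at t = 7.0000: 486.087884
Macaulay duration D = 591.280974 / 101.104669 = 5.848206
Modified duration = D / (1 + y/m) = 5.848206 / (1 + 0.063000) = 5.501605

Answer: Modified duration = 5.5016


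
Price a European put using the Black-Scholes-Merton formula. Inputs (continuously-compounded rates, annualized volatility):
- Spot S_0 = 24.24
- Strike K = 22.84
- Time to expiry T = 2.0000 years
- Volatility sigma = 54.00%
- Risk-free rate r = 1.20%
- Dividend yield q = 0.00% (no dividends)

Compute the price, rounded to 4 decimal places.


Answer: Price = 5.9892

Derivation:
d1 = (ln(S/K) + (r - q + 0.5*sigma^2) * T) / (sigma * sqrt(T)) = 0.49116524
d2 = d1 - sigma * sqrt(T) = -0.27251008
exp(-rT) = 0.97628571; exp(-qT) = 1.00000000
P = K * exp(-rT) * N(-d2) - S_0 * exp(-qT) * N(-d1)
N(-d1) = 0.31165479; N(-d2) = 0.60738508
P = 22.8400 * 0.97628571 * 0.60738508 - 24.2400 * 1.00000000 * 0.31165479 = 5.9892


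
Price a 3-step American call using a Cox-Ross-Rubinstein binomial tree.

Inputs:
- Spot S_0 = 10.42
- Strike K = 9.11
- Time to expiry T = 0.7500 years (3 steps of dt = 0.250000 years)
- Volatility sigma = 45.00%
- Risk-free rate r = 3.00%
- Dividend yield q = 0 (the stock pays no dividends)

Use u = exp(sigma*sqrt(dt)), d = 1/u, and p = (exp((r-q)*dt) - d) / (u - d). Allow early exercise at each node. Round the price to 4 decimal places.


Answer: Price = V(0,0) = 2.4069

Derivation:
dt = T/N = 0.250000
u = exp(sigma*sqrt(dt)) = 1.252323; d = 1/u = 0.798516
p = (exp((r-q)*dt) - d) / (u - d) = 0.460575
Discount per step: exp(-r*dt) = 0.992528
Stock lattice S(k, i) with i counting down-moves:
  k=0: S(0,0) = 10.4200
  k=1: S(1,0) = 13.0492; S(1,1) = 8.3205
  k=2: S(2,0) = 16.3418; S(2,1) = 10.4200; S(2,2) = 6.6441
  k=3: S(3,0) = 20.4652; S(3,1) = 13.0492; S(3,2) = 8.3205; S(3,3) = 5.3054
Terminal payoffs V(N, i) = max(S_T - K, 0):
  V(3,0) = 11.355224; V(3,1) = 3.939203; V(3,2) = 0.000000; V(3,3) = 0.000000
Backward induction: V(k, i) = exp(-r*dt) * [p * V(k+1, i) + (1-p) * V(k+1, i+1)]; then take max(V_cont, immediate exercise) for American.
  V(2,0) = exp(-r*dt) * [p*11.355224 + (1-p)*3.939203] = 7.299882; exercise = 7.231813; V(2,0) = max -> 7.299882
  V(2,1) = exp(-r*dt) * [p*3.939203 + (1-p)*0.000000] = 1.800742; exercise = 1.310000; V(2,1) = max -> 1.800742
  V(2,2) = exp(-r*dt) * [p*0.000000 + (1-p)*0.000000] = 0.000000; exercise = 0.000000; V(2,2) = max -> 0.000000
  V(1,0) = exp(-r*dt) * [p*7.299882 + (1-p)*1.800742] = 4.301130; exercise = 3.939203; V(1,0) = max -> 4.301130
  V(1,1) = exp(-r*dt) * [p*1.800742 + (1-p)*0.000000] = 0.823180; exercise = 0.000000; V(1,1) = max -> 0.823180
  V(0,0) = exp(-r*dt) * [p*4.301130 + (1-p)*0.823180] = 2.406917; exercise = 1.310000; V(0,0) = max -> 2.406917


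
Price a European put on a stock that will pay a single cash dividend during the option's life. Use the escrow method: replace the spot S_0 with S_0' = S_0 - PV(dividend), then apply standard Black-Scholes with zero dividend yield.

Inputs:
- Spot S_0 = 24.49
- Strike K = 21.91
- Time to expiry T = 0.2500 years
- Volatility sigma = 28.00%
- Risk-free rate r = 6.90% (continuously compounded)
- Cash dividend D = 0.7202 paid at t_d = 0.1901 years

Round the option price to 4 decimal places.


PV(D) = D * exp(-r * t_d) = 0.7202 * 0.98696875 = 0.71081489
S_0' = S_0 - PV(D) = 24.4900 - 0.71081489 = 23.77918511
d1 = (ln(S_0'/K) + (r + sigma^2/2)*T) / (sigma*sqrt(T)) = 0.77798192
d2 = d1 - sigma*sqrt(T) = 0.63798192
exp(-rT) = 0.98289793
N(-d1) = 0.21828984; N(-d2) = 0.26174272
P = K * exp(-rT) * N(-d2) - S_0' * N(-d1) = 21.9100 * 0.98289793 * 0.26174272 - 23.77918511 * 0.21828984 = 0.4460

Answer: Price = 0.4460


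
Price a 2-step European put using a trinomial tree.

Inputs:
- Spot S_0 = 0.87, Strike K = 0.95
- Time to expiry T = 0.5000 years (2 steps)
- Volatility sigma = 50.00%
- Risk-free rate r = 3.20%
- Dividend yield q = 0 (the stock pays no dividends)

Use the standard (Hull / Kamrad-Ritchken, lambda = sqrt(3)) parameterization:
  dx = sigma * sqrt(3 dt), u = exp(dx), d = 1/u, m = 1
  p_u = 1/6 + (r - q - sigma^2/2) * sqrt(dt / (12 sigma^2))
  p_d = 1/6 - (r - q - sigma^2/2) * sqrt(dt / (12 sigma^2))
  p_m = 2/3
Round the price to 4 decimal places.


Answer: Price = V(0,0) = 0.1587

Derivation:
dt = T/N = 0.250000; dx = sigma*sqrt(3*dt) = 0.433013
u = exp(dx) = 1.541896; d = 1/u = 0.648552
p_u = 0.139820, p_m = 0.666667, p_d = 0.193513
Discount per step: exp(-r*dt) = 0.992032
Stock lattice S(k, j) with j the centered position index:
  k=0: S(0,+0) = 0.8700
  k=1: S(1,-1) = 0.5642; S(1,+0) = 0.8700; S(1,+1) = 1.3414
  k=2: S(2,-2) = 0.3659; S(2,-1) = 0.5642; S(2,+0) = 0.8700; S(2,+1) = 1.3414; S(2,+2) = 2.0684
Terminal payoffs V(N, j) = max(K - S_T, 0):
  V(2,-2) = 0.584061; V(2,-1) = 0.385760; V(2,+0) = 0.080000; V(2,+1) = 0.000000; V(2,+2) = 0.000000
Backward induction: V(k, j) = exp(-r*dt) * [p_u * V(k+1, j+1) + p_m * V(k+1, j) + p_d * V(k+1, j-1)]
  V(1,-1) = exp(-r*dt) * [p_u*0.080000 + p_m*0.385760 + p_d*0.584061] = 0.378343
  V(1,+0) = exp(-r*dt) * [p_u*0.000000 + p_m*0.080000 + p_d*0.385760] = 0.126963
  V(1,+1) = exp(-r*dt) * [p_u*0.000000 + p_m*0.000000 + p_d*0.080000] = 0.015358
  V(0,+0) = exp(-r*dt) * [p_u*0.015358 + p_m*0.126963 + p_d*0.378343] = 0.158729


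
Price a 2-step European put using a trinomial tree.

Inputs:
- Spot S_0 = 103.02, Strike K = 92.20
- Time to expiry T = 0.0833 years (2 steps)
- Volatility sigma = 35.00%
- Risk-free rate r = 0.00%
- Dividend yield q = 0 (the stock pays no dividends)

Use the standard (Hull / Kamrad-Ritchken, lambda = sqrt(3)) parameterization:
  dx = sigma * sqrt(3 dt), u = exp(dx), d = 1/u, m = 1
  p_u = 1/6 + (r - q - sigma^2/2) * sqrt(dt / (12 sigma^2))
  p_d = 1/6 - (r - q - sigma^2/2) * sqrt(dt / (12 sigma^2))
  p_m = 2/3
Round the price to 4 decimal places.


Answer: Price = V(0,0) = 0.6442

Derivation:
dt = T/N = 0.041650; dx = sigma*sqrt(3*dt) = 0.123719
u = exp(dx) = 1.131698; d = 1/u = 0.883628
p_u = 0.156357, p_m = 0.666667, p_d = 0.176977
Discount per step: exp(-r*dt) = 1.000000
Stock lattice S(k, j) with j the centered position index:
  k=0: S(0,+0) = 103.0200
  k=1: S(1,-1) = 91.0314; S(1,+0) = 103.0200; S(1,+1) = 116.5875
  k=2: S(2,-2) = 80.4379; S(2,-1) = 91.0314; S(2,+0) = 103.0200; S(2,+1) = 116.5875; S(2,+2) = 131.9418
Terminal payoffs V(N, j) = max(K - S_T, 0):
  V(2,-2) = 11.762115; V(2,-1) = 1.168627; V(2,+0) = 0.000000; V(2,+1) = 0.000000; V(2,+2) = 0.000000
Backward induction: V(k, j) = exp(-r*dt) * [p_u * V(k+1, j+1) + p_m * V(k+1, j) + p_d * V(k+1, j-1)]
  V(1,-1) = exp(-r*dt) * [p_u*0.000000 + p_m*1.168627 + p_d*11.762115] = 2.860703
  V(1,+0) = exp(-r*dt) * [p_u*0.000000 + p_m*0.000000 + p_d*1.168627] = 0.206820
  V(1,+1) = exp(-r*dt) * [p_u*0.000000 + p_m*0.000000 + p_d*0.000000] = 0.000000
  V(0,+0) = exp(-r*dt) * [p_u*0.000000 + p_m*0.206820 + p_d*2.860703] = 0.644157


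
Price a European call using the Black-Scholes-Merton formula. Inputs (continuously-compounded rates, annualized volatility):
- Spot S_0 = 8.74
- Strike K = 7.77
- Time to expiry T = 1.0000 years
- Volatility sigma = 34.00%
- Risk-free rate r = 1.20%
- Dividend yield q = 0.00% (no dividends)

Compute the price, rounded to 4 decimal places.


Answer: Price = 1.7181

Derivation:
d1 = (ln(S/K) + (r - q + 0.5*sigma^2) * T) / (sigma * sqrt(T)) = 0.55129419
d2 = d1 - sigma * sqrt(T) = 0.21129419
exp(-rT) = 0.98807171; exp(-qT) = 1.00000000
C = S_0 * exp(-qT) * N(d1) - K * exp(-rT) * N(d2)
N(d1) = 0.70928399; N(d2) = 0.58367114
C = 8.7400 * 1.00000000 * 0.70928399 - 7.7700 * 0.98807171 * 0.58367114 = 1.7181


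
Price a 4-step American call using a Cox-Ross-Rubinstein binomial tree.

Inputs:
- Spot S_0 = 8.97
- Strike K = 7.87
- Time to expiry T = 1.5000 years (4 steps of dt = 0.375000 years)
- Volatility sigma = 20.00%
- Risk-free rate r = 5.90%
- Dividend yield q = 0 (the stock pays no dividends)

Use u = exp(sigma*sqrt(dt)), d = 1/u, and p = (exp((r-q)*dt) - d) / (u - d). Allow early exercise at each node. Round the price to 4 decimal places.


Answer: Price = V(0,0) = 1.9955

Derivation:
dt = T/N = 0.375000
u = exp(sigma*sqrt(dt)) = 1.130290; d = 1/u = 0.884728
p = (exp((r-q)*dt) - d) / (u - d) = 0.560523
Discount per step: exp(-r*dt) = 0.978118
Stock lattice S(k, i) with i counting down-moves:
  k=0: S(0,0) = 8.9700
  k=1: S(1,0) = 10.1387; S(1,1) = 7.9360
  k=2: S(2,0) = 11.4597; S(2,1) = 8.9700; S(2,2) = 7.0212
  k=3: S(3,0) = 12.9528; S(3,1) = 10.1387; S(3,2) = 7.9360; S(3,3) = 6.2119
  k=4: S(4,0) = 14.6404; S(4,1) = 11.4597; S(4,2) = 8.9700; S(4,3) = 7.0212; S(4,4) = 5.4958
Terminal payoffs V(N, i) = max(S_T - K, 0):
  V(4,0) = 6.770382; V(4,1) = 3.589678; V(4,2) = 1.100000; V(4,3) = 0.000000; V(4,4) = 0.000000
Backward induction: V(k, i) = exp(-r*dt) * [p * V(k+1, i) + (1-p) * V(k+1, i+1)]; then take max(V_cont, immediate exercise) for American.
  V(3,0) = exp(-r*dt) * [p*6.770382 + (1-p)*3.589678] = 5.254975; exercise = 5.082763; V(3,0) = max -> 5.254975
  V(3,1) = exp(-r*dt) * [p*3.589678 + (1-p)*1.100000] = 2.440915; exercise = 2.268704; V(3,1) = max -> 2.440915
  V(3,2) = exp(-r*dt) * [p*1.100000 + (1-p)*0.000000] = 0.603084; exercise = 0.066014; V(3,2) = max -> 0.603084
  V(3,3) = exp(-r*dt) * [p*0.000000 + (1-p)*0.000000] = 0.000000; exercise = 0.000000; V(3,3) = max -> 0.000000
  V(2,0) = exp(-r*dt) * [p*5.254975 + (1-p)*2.440915] = 3.930333; exercise = 3.589678; V(2,0) = max -> 3.930333
  V(2,1) = exp(-r*dt) * [p*2.440915 + (1-p)*0.603084] = 1.597493; exercise = 1.100000; V(2,1) = max -> 1.597493
  V(2,2) = exp(-r*dt) * [p*0.603084 + (1-p)*0.000000] = 0.330645; exercise = 0.000000; V(2,2) = max -> 0.330645
  V(1,0) = exp(-r*dt) * [p*3.930333 + (1-p)*1.597493] = 2.841534; exercise = 2.268704; V(1,0) = max -> 2.841534
  V(1,1) = exp(-r*dt) * [p*1.597493 + (1-p)*0.330645] = 1.017969; exercise = 0.066014; V(1,1) = max -> 1.017969
  V(0,0) = exp(-r*dt) * [p*2.841534 + (1-p)*1.017969] = 1.995478; exercise = 1.100000; V(0,0) = max -> 1.995478


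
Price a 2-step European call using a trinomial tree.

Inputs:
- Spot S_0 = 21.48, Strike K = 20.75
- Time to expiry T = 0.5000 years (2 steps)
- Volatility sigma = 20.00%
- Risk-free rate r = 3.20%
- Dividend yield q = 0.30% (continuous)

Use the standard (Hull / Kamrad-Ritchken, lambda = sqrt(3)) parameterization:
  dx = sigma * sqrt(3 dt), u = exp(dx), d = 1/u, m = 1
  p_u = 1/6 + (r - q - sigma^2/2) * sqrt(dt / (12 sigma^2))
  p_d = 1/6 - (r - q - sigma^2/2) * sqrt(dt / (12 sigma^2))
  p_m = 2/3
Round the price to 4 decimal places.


dt = T/N = 0.250000; dx = sigma*sqrt(3*dt) = 0.173205
u = exp(dx) = 1.189110; d = 1/u = 0.840965
p_u = 0.173162, p_m = 0.666667, p_d = 0.160171
Discount per step: exp(-r*dt) = 0.992032
Stock lattice S(k, j) with j the centered position index:
  k=0: S(0,+0) = 21.4800
  k=1: S(1,-1) = 18.0639; S(1,+0) = 21.4800; S(1,+1) = 25.5421
  k=2: S(2,-2) = 15.1911; S(2,-1) = 18.0639; S(2,+0) = 21.4800; S(2,+1) = 25.5421; S(2,+2) = 30.3723
Terminal payoffs V(N, j) = max(S_T - K, 0):
  V(2,-2) = 0.000000; V(2,-1) = 0.000000; V(2,+0) = 0.730000; V(2,+1) = 4.792082; V(2,+2) = 9.622343
Backward induction: V(k, j) = exp(-r*dt) * [p_u * V(k+1, j+1) + p_m * V(k+1, j) + p_d * V(k+1, j-1)]
  V(1,-1) = exp(-r*dt) * [p_u*0.730000 + p_m*0.000000 + p_d*0.000000] = 0.125401
  V(1,+0) = exp(-r*dt) * [p_u*4.792082 + p_m*0.730000 + p_d*0.000000] = 1.305983
  V(1,+1) = exp(-r*dt) * [p_u*9.622343 + p_m*4.792082 + p_d*0.730000] = 4.938205
  V(0,+0) = exp(-r*dt) * [p_u*4.938205 + p_m*1.305983 + p_d*0.125401] = 1.731938

Answer: Price = V(0,0) = 1.7319
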